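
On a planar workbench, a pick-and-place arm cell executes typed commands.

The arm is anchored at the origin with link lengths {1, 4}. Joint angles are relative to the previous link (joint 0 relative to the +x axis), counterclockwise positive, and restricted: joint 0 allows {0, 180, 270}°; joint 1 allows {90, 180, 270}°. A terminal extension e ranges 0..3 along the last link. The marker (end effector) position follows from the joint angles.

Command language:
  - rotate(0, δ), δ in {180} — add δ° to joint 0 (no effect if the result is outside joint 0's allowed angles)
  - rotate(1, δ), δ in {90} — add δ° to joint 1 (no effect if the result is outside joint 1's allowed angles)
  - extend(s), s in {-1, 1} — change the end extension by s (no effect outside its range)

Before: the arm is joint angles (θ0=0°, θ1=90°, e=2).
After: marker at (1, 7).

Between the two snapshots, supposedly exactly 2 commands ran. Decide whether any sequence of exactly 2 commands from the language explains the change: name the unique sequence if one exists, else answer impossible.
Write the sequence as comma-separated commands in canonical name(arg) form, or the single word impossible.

begin: joint angles (θ0=0°, θ1=90°, e=2)
[1] after extend(1): joint angles (θ0=0°, θ1=90°, e=3)
[2] after extend(1): joint angles (θ0=0°, θ1=90°, e=3)
uniquely the one of 16 2-step routes that fits.

extend(1), extend(1)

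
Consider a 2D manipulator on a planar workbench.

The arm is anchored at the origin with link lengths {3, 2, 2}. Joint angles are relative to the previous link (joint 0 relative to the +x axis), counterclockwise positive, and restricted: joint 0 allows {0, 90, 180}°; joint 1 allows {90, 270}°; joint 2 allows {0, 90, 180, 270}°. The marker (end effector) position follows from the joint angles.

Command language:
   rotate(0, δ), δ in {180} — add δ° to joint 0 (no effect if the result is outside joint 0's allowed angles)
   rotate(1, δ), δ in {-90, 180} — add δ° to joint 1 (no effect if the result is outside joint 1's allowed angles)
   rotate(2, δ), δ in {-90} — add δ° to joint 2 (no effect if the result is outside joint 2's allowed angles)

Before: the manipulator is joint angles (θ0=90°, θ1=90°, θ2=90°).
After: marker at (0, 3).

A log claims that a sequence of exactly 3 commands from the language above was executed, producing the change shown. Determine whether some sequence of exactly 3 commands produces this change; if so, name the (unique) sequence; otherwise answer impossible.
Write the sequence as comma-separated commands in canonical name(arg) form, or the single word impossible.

rotate(2, -90), rotate(2, -90), rotate(2, -90)

initial: joint angles (θ0=90°, θ1=90°, θ2=90°)
step 1 (rotate(2, -90)): joint angles (θ0=90°, θ1=90°, θ2=0°)
step 2 (rotate(2, -90)): joint angles (θ0=90°, θ1=90°, θ2=270°)
step 3 (rotate(2, -90)): joint angles (θ0=90°, θ1=90°, θ2=180°)
no rival 3-sequence matches.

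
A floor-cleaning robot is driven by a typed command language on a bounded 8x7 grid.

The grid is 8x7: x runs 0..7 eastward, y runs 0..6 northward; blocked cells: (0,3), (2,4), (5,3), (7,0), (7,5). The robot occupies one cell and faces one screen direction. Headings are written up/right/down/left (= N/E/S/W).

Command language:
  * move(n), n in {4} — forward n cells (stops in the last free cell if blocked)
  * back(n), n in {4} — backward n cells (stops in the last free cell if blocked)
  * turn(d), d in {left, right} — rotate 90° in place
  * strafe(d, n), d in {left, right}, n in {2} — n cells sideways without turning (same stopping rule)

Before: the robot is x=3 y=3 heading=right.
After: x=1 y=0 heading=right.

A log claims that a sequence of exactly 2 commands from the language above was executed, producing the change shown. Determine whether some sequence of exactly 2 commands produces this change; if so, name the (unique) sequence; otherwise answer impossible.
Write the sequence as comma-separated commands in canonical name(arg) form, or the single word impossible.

all 36 sequences checked — none match.

impossible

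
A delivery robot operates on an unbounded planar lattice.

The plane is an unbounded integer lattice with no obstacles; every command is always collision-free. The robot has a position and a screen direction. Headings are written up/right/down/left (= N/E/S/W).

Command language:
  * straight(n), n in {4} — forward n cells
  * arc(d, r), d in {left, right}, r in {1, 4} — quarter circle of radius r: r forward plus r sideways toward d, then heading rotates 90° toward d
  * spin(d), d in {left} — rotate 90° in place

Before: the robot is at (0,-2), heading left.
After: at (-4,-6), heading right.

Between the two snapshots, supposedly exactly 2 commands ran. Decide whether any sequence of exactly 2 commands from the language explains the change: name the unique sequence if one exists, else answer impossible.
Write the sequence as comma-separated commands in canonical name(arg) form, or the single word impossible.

key: position moved to (-4,-6) AND the heading swung to E — translation plus rotation needed
initial: at (0,-2), heading left
t=1 arc(left, 4) ⇒ at (-4,-6), heading down
t=2 spin(left) ⇒ at (-4,-6), heading right
all 36 alternatives checked — unique.

arc(left, 4), spin(left)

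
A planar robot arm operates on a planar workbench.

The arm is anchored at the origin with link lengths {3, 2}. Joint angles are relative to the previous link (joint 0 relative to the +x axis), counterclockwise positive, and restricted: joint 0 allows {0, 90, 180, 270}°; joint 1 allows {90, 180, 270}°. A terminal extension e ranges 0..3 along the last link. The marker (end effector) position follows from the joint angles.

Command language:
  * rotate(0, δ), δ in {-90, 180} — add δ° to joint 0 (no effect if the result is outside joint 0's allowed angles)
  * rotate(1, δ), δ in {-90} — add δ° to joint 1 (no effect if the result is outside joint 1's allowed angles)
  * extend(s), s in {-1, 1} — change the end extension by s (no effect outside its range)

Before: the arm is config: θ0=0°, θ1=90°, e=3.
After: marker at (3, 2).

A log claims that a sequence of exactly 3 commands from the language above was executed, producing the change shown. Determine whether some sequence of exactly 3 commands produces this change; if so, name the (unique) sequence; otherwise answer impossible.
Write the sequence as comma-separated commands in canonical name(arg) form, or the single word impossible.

initial: config: θ0=0°, θ1=90°, e=3
[1] after extend(-1): config: θ0=0°, θ1=90°, e=2
[2] after extend(-1): config: θ0=0°, θ1=90°, e=1
[3] after extend(-1): config: θ0=0°, θ1=90°, e=0
uniquely the one of 125 3-step routes that fits.

extend(-1), extend(-1), extend(-1)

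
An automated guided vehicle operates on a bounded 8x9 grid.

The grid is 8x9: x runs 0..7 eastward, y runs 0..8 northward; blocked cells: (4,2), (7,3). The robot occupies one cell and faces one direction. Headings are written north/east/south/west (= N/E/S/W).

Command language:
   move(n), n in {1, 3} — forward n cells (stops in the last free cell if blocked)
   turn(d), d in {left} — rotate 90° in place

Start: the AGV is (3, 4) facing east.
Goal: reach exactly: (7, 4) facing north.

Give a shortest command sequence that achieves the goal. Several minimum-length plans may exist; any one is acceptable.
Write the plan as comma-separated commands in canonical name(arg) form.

start: (3, 4) facing east
t=1 move(1) ⇒ (4, 4) facing east
t=2 move(3) ⇒ (7, 4) facing east
t=3 turn(left) ⇒ (7, 4) facing north
nothing shorter than 3 reaches the goal.

move(1), move(3), turn(left)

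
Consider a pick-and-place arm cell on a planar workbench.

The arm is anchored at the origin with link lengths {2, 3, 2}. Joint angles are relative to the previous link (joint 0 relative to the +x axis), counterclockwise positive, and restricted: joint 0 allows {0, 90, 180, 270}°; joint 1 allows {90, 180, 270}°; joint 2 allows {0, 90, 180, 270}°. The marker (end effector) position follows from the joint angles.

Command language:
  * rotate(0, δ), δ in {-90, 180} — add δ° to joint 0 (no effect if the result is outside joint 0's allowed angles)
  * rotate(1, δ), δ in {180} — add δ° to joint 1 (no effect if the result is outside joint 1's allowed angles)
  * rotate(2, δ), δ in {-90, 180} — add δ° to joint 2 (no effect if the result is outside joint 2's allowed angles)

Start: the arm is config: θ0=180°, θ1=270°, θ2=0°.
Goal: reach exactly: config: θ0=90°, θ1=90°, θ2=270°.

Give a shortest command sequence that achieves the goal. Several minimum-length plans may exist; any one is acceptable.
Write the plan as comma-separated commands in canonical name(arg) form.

from: config: θ0=180°, θ1=270°, θ2=0°
t=1 rotate(2, -90) ⇒ config: θ0=180°, θ1=270°, θ2=270°
t=2 rotate(1, 180) ⇒ config: θ0=180°, θ1=90°, θ2=270°
t=3 rotate(0, -90) ⇒ config: θ0=90°, θ1=90°, θ2=270°
nothing shorter than 3 reaches the goal.

rotate(2, -90), rotate(1, 180), rotate(0, -90)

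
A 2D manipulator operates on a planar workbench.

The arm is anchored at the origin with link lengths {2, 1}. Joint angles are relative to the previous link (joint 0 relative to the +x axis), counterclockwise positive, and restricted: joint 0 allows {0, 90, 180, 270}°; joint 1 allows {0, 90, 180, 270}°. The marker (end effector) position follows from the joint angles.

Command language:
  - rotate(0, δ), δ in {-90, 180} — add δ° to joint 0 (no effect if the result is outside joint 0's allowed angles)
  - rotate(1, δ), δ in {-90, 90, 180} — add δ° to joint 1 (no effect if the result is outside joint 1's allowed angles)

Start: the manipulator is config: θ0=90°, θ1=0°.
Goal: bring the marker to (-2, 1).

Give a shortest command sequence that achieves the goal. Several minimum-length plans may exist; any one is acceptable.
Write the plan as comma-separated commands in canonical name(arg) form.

rotate(1, -90), rotate(0, 180), rotate(0, -90)

start: config: θ0=90°, θ1=0°
step 1 (rotate(1, -90)): config: θ0=90°, θ1=270°
step 2 (rotate(0, 180)): config: θ0=270°, θ1=270°
step 3 (rotate(0, -90)): config: θ0=180°, θ1=270°
shorter routes all fall short; 3 is best.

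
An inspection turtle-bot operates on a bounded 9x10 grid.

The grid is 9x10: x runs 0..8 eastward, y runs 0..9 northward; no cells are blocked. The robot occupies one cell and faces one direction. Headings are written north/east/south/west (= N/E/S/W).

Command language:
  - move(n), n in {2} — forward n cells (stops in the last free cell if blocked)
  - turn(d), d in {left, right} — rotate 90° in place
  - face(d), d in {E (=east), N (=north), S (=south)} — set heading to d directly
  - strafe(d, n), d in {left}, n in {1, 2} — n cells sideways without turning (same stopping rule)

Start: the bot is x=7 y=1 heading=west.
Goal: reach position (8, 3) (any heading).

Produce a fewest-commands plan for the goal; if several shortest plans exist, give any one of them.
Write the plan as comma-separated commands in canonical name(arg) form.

face(E), strafe(left, 2), move(2)

begin: x=7 y=1 heading=west
1. face(E) → x=7 y=1 heading=east
2. strafe(left, 2) → x=7 y=3 heading=east
3. move(2) → x=8 y=3 heading=east
nothing shorter than 3 reaches the goal.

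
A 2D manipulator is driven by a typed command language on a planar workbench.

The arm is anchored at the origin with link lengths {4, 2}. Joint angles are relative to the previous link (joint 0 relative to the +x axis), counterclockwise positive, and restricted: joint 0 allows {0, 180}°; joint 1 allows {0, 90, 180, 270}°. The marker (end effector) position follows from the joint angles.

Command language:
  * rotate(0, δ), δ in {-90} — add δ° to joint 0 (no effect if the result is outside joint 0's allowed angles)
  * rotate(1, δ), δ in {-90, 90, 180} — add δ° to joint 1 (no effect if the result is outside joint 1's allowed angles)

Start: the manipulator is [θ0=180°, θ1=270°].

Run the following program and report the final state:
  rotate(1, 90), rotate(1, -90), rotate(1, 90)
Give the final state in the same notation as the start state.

t0: [θ0=180°, θ1=270°]
1. rotate(1, 90) → [θ0=180°, θ1=0°]
2. rotate(1, -90) → [θ0=180°, θ1=270°]
3. rotate(1, 90) → [θ0=180°, θ1=0°]

[θ0=180°, θ1=0°]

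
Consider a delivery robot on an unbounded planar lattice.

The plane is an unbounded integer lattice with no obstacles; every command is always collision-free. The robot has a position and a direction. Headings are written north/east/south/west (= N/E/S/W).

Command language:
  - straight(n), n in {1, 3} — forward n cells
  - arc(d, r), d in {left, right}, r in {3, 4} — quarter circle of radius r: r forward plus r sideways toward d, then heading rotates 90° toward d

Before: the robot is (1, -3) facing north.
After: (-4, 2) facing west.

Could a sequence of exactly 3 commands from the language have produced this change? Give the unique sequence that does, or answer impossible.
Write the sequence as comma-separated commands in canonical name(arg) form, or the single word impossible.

straight(1), arc(left, 4), straight(1)

key: position moved to (-4,2) AND the heading swung to W — translation plus rotation needed
initial: (1, -3) facing north
t=1 straight(1) ⇒ (1, -2) facing north
t=2 arc(left, 4) ⇒ (-3, 2) facing west
t=3 straight(1) ⇒ (-4, 2) facing west
no rival 3-sequence matches.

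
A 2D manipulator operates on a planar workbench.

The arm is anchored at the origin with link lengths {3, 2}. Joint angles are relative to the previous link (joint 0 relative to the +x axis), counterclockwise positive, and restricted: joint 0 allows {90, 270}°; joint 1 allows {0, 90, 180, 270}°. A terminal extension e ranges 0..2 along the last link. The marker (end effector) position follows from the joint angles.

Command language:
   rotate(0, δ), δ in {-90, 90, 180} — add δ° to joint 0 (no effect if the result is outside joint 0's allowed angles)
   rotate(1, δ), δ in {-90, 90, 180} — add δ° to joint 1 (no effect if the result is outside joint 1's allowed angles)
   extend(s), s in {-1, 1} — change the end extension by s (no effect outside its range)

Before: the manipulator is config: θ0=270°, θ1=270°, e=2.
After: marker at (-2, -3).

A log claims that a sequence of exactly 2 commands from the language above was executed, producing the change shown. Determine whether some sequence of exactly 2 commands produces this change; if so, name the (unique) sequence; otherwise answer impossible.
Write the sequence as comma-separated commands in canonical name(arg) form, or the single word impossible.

initial: config: θ0=270°, θ1=270°, e=2
[1] after extend(-1): config: θ0=270°, θ1=270°, e=1
[2] after extend(-1): config: θ0=270°, θ1=270°, e=0
all 64 alternatives checked — unique.

extend(-1), extend(-1)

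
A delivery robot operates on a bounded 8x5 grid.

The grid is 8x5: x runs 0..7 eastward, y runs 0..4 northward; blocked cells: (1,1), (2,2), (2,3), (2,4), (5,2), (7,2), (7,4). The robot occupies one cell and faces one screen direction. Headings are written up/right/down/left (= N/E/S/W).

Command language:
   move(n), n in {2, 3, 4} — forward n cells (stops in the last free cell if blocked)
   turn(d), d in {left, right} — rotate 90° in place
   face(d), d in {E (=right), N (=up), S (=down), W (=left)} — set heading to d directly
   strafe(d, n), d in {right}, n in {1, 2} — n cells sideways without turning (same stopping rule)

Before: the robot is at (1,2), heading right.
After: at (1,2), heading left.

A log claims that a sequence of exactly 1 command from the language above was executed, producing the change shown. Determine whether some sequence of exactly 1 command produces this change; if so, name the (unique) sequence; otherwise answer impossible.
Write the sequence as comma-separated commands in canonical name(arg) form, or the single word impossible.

key: (1,2) unchanged — the single command moves nothing
from: at (1,2), heading right
[1] after face(W): at (1,2), heading left
no rival 1-sequence matches.

face(W)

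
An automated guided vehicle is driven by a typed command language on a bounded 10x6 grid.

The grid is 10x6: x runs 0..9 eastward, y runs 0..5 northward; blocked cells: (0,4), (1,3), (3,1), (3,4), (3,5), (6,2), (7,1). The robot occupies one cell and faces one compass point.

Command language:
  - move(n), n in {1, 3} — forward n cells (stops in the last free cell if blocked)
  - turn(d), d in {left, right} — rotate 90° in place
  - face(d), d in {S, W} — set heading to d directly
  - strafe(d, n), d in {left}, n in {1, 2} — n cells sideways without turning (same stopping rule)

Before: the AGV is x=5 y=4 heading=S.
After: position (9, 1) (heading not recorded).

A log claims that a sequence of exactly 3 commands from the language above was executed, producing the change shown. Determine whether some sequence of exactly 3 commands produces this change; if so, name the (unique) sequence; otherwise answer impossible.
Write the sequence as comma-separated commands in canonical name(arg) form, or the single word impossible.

key: running move(3) before strafe(left, 2) would end elsewhere — order is forced
initial: x=5 y=4 heading=S
1. strafe(left, 2) → x=7 y=4 heading=S
2. strafe(left, 2) → x=9 y=4 heading=S
3. move(3) → x=9 y=1 heading=S
all 512 alternatives checked — unique.

strafe(left, 2), strafe(left, 2), move(3)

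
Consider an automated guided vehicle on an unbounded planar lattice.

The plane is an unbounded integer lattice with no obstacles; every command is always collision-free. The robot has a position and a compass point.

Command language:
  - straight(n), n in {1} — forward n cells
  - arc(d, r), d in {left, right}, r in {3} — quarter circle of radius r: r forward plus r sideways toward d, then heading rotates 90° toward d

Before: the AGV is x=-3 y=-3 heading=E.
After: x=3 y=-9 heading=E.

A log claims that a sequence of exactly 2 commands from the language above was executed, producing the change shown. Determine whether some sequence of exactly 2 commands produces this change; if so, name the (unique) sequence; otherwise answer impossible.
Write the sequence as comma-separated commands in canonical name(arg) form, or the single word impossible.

arc(right, 3), arc(left, 3)

key: heading stays E — rotations cancel among the 2 commands
begin: x=-3 y=-3 heading=E
step 1 (arc(right, 3)): x=0 y=-6 heading=S
step 2 (arc(left, 3)): x=3 y=-9 heading=E
no other 2-command option fits: unique.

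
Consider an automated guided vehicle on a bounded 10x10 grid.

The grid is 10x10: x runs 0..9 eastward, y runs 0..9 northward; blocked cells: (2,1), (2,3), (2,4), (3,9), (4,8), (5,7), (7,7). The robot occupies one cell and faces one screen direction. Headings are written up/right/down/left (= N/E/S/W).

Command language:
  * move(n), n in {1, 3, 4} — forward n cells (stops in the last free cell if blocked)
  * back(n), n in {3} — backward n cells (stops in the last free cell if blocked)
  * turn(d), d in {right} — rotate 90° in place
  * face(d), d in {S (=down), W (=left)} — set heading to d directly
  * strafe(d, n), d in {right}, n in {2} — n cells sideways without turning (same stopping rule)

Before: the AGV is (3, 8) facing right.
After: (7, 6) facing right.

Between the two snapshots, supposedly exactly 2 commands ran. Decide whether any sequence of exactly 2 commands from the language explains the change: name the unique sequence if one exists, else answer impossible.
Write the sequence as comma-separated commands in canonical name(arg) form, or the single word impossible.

key: still facing E at the end — nothing in the sequence rotates
from: (3, 8) facing right
[1] after strafe(right, 2): (3, 6) facing right
[2] after move(4): (7, 6) facing right
no rival 2-sequence matches.

strafe(right, 2), move(4)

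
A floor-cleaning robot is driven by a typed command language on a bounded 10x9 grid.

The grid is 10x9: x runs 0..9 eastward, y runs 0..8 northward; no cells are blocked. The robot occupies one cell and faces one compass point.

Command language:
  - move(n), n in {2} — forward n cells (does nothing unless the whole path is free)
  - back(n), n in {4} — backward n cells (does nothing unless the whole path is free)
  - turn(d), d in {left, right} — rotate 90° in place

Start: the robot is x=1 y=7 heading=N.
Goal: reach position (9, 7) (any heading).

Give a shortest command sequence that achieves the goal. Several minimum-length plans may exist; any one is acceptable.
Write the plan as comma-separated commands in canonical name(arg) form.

turn(left), back(4), back(4)

start: x=1 y=7 heading=N
step 1 (turn(left)): x=1 y=7 heading=W
step 2 (back(4)): x=5 y=7 heading=W
step 3 (back(4)): x=9 y=7 heading=W
no 2-step plan works, so 3 is optimal.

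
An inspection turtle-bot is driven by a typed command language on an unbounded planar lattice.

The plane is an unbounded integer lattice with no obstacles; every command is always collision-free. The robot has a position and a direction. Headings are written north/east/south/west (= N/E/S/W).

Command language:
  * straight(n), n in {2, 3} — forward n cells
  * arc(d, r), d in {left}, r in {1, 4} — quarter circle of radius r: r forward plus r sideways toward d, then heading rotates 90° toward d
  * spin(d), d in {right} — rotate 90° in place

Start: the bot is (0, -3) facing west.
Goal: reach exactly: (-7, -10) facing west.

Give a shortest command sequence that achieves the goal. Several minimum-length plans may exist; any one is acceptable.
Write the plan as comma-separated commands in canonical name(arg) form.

straight(3), arc(left, 4), straight(3), spin(right)

from: (0, -3) facing west
step 1 (straight(3)): (-3, -3) facing west
step 2 (arc(left, 4)): (-7, -7) facing south
step 3 (straight(3)): (-7, -10) facing south
step 4 (spin(right)): (-7, -10) facing west
minimal: 4 command(s), checked below 4.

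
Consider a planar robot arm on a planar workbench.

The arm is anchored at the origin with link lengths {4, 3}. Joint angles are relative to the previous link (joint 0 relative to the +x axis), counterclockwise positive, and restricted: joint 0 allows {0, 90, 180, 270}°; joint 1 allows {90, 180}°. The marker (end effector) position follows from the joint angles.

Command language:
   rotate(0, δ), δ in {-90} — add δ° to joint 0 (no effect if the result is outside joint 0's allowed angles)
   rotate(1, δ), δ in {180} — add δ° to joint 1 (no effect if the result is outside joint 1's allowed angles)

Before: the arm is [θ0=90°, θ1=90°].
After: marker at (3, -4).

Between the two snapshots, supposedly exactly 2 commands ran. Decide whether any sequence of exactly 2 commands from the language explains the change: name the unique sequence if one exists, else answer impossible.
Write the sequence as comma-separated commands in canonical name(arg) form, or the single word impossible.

rotate(0, -90), rotate(0, -90)

begin: [θ0=90°, θ1=90°]
[1] after rotate(0, -90): [θ0=0°, θ1=90°]
[2] after rotate(0, -90): [θ0=270°, θ1=90°]
no rival 2-sequence matches.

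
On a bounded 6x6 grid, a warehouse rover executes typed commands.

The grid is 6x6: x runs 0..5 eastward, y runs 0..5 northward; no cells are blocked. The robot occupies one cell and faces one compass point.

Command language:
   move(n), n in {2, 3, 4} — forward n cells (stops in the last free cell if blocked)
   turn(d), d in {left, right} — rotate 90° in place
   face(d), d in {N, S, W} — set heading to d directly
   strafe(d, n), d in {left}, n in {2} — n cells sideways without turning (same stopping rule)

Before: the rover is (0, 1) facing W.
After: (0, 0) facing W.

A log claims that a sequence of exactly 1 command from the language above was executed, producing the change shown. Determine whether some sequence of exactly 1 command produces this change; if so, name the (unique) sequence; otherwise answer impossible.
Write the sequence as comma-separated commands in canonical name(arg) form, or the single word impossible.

key: heading stays W — the single command does not turn
initial: (0, 1) facing W
step 1 (strafe(left, 2)): (0, 0) facing W
no other 1-command option fits: unique.

strafe(left, 2)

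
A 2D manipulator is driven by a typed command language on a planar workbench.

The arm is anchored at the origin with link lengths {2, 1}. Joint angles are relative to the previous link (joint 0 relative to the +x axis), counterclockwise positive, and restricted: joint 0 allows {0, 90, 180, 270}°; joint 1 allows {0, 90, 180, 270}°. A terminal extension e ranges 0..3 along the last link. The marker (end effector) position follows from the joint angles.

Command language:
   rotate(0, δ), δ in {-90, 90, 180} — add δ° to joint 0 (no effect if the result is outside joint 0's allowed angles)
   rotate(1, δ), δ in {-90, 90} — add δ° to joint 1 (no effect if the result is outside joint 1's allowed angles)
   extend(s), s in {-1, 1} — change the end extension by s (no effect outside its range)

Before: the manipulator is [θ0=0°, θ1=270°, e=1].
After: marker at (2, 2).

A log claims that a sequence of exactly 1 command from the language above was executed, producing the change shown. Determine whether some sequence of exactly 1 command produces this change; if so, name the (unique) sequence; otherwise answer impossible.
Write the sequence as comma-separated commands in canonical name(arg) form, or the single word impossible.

start: [θ0=0°, θ1=270°, e=1]
1. rotate(0, 90) → [θ0=90°, θ1=270°, e=1]
uniquely the one of 7 1-step routes that fits.

rotate(0, 90)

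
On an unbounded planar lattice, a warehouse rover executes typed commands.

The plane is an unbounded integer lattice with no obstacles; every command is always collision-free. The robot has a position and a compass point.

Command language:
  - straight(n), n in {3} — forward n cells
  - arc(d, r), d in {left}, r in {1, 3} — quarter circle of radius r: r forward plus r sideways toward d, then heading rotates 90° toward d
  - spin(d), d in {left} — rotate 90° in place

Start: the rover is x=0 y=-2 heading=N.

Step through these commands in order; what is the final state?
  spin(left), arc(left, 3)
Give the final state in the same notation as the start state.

x=-3 y=-5 heading=S

start: x=0 y=-2 heading=N
1. spin(left) → x=0 y=-2 heading=W
2. arc(left, 3) → x=-3 y=-5 heading=S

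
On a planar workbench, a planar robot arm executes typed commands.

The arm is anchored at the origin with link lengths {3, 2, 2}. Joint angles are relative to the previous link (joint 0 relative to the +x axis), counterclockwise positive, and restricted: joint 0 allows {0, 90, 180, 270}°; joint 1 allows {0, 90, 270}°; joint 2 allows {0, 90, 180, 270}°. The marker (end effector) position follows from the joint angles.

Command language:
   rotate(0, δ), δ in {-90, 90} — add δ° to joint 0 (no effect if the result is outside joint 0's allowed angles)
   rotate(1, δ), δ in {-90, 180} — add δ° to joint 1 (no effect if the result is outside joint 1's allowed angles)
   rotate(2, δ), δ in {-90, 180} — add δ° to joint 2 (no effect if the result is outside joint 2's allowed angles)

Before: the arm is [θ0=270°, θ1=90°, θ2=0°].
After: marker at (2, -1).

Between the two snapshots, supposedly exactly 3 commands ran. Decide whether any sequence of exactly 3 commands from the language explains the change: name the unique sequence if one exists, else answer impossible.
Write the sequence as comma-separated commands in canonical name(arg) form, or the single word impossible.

from: [θ0=270°, θ1=90°, θ2=0°]
t=1 rotate(2, -90) ⇒ [θ0=270°, θ1=90°, θ2=270°]
t=2 rotate(2, -90) ⇒ [θ0=270°, θ1=90°, θ2=180°]
t=3 rotate(2, -90) ⇒ [θ0=270°, θ1=90°, θ2=90°]
all 216 alternatives checked — unique.

rotate(2, -90), rotate(2, -90), rotate(2, -90)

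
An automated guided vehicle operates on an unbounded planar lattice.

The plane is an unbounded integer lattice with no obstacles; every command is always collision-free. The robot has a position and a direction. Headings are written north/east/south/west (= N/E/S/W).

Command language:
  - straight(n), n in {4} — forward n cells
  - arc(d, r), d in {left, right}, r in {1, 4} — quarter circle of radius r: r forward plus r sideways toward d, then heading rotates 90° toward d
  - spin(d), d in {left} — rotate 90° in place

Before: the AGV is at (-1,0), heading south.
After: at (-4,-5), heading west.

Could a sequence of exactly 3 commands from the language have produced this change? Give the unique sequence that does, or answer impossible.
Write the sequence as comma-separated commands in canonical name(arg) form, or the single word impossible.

spin(left), arc(right, 1), arc(right, 4)

key: position moved to (-4,-5) AND the heading swung to W — translation plus rotation needed
start: at (-1,0), heading south
step 1 (spin(left)): at (-1,0), heading east
step 2 (arc(right, 1)): at (0,-1), heading south
step 3 (arc(right, 4)): at (-4,-5), heading west
uniquely the one of 216 3-step routes that fits.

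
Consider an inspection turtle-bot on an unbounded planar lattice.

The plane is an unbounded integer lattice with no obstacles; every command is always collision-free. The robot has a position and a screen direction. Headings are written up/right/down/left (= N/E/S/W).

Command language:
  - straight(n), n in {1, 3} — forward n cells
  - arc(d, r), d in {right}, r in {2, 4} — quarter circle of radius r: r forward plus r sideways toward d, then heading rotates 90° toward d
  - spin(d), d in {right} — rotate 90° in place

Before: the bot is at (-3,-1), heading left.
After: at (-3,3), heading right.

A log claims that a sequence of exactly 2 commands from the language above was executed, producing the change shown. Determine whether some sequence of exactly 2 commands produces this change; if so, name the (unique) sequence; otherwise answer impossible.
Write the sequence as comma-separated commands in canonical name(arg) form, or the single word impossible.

arc(right, 2), arc(right, 2)

key: position moved to (-3,3) AND the heading swung to E — translation plus rotation needed
from: at (-3,-1), heading left
t=1 arc(right, 2) ⇒ at (-5,1), heading up
t=2 arc(right, 2) ⇒ at (-3,3), heading right
no other 2-command option fits: unique.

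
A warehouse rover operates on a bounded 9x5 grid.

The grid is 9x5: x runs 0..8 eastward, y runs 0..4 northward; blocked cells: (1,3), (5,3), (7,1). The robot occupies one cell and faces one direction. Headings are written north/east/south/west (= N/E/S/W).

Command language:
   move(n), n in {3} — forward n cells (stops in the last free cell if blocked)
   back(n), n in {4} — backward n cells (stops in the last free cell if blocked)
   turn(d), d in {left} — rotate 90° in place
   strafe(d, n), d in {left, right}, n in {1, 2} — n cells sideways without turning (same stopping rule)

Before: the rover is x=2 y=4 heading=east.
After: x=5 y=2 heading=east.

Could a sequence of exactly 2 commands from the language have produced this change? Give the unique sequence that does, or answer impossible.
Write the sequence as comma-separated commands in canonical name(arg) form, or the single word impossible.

key: still facing E at the end — nothing in the sequence rotates
start: x=2 y=4 heading=east
1. strafe(right, 2) → x=2 y=2 heading=east
2. move(3) → x=5 y=2 heading=east
no rival 2-sequence matches.

strafe(right, 2), move(3)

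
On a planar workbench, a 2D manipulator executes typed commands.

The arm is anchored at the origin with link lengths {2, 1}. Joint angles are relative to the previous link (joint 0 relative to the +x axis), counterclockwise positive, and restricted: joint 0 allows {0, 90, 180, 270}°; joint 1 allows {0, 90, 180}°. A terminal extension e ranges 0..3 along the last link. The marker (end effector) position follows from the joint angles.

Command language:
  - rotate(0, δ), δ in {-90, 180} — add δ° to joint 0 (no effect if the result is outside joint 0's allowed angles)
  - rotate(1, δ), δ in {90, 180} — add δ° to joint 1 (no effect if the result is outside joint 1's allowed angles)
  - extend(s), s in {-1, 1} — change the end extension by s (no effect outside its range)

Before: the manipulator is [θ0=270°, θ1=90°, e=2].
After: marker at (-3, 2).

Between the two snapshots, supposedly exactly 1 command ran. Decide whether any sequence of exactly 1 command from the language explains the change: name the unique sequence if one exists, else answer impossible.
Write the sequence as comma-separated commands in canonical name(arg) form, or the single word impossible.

begin: [θ0=270°, θ1=90°, e=2]
t=1 rotate(0, 180) ⇒ [θ0=90°, θ1=90°, e=2]
no other 1-command option fits: unique.

rotate(0, 180)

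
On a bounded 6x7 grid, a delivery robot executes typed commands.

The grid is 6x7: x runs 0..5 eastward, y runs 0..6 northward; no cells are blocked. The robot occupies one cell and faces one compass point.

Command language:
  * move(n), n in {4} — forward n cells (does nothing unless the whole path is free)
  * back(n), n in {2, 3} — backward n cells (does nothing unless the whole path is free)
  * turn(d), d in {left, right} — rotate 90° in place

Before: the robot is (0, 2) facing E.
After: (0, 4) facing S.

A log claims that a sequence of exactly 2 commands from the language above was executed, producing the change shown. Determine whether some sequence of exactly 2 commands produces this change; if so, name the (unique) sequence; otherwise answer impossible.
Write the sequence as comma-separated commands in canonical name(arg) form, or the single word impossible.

turn(right), back(2)

key: position moved to (0,4) AND the heading swung to S — translation plus rotation needed
from: (0, 2) facing E
[1] after turn(right): (0, 2) facing S
[2] after back(2): (0, 4) facing S
all 25 alternatives checked — unique.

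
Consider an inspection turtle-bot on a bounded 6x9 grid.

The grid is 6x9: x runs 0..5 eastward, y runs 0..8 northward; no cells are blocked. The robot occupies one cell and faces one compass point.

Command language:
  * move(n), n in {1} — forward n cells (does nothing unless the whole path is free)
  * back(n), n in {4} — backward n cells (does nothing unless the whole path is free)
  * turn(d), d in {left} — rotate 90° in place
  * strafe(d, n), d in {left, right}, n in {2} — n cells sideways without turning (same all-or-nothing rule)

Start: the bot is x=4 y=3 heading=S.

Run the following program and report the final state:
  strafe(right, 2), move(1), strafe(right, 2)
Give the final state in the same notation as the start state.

initial: x=4 y=3 heading=S
[1] after strafe(right, 2): x=2 y=3 heading=S
[2] after move(1): x=2 y=2 heading=S
[3] after strafe(right, 2): x=0 y=2 heading=S

x=0 y=2 heading=S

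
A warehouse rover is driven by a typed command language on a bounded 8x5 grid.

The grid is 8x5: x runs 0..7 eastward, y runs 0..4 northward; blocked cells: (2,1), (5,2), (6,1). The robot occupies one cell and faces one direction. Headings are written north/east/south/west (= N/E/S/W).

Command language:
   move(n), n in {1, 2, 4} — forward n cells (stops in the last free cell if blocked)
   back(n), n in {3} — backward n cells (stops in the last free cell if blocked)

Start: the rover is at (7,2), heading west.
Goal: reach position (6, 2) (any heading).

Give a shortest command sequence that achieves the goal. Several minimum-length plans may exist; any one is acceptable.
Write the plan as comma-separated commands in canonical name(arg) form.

initial: at (7,2), heading west
step 1 (move(2)): at (6,2), heading west
nothing shorter than 1 reaches the goal.

move(2)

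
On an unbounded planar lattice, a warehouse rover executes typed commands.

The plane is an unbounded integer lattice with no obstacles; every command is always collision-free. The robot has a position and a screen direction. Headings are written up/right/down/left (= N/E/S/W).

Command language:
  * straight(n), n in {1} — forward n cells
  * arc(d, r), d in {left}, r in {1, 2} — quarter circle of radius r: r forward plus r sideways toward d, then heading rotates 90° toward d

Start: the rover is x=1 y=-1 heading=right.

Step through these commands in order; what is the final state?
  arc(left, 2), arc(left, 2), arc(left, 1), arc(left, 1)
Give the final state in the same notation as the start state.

from: x=1 y=-1 heading=right
1. arc(left, 2) → x=3 y=1 heading=up
2. arc(left, 2) → x=1 y=3 heading=left
3. arc(left, 1) → x=0 y=2 heading=down
4. arc(left, 1) → x=1 y=1 heading=right

x=1 y=1 heading=right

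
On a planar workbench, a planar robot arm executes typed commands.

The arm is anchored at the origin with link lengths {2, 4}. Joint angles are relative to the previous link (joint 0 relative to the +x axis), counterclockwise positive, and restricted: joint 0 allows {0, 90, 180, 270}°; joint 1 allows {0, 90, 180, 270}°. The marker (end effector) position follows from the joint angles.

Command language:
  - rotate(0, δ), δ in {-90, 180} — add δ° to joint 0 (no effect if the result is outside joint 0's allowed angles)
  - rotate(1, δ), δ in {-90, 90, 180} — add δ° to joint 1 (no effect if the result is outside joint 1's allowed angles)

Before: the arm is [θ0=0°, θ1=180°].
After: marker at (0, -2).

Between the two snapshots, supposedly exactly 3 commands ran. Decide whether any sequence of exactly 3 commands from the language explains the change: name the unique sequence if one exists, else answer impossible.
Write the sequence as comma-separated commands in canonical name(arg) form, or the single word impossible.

rotate(0, -90), rotate(0, -90), rotate(0, -90)

t0: [θ0=0°, θ1=180°]
step 1 (rotate(0, -90)): [θ0=270°, θ1=180°]
step 2 (rotate(0, -90)): [θ0=180°, θ1=180°]
step 3 (rotate(0, -90)): [θ0=90°, θ1=180°]
all 125 alternatives checked — unique.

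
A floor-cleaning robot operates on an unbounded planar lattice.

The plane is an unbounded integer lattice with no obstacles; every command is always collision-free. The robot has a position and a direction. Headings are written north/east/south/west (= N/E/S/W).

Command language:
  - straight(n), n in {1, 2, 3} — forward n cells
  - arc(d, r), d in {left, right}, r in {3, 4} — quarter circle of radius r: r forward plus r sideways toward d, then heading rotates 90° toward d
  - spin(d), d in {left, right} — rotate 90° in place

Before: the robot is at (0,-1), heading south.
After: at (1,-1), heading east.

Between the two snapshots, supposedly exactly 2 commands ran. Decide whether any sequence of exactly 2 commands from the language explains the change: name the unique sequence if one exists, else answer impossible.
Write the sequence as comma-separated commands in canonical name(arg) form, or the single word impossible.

spin(left), straight(1)

key: running straight(1) before spin(left) would end elsewhere — order is forced
from: at (0,-1), heading south
1. spin(left) → at (0,-1), heading east
2. straight(1) → at (1,-1), heading east
all 81 alternatives checked — unique.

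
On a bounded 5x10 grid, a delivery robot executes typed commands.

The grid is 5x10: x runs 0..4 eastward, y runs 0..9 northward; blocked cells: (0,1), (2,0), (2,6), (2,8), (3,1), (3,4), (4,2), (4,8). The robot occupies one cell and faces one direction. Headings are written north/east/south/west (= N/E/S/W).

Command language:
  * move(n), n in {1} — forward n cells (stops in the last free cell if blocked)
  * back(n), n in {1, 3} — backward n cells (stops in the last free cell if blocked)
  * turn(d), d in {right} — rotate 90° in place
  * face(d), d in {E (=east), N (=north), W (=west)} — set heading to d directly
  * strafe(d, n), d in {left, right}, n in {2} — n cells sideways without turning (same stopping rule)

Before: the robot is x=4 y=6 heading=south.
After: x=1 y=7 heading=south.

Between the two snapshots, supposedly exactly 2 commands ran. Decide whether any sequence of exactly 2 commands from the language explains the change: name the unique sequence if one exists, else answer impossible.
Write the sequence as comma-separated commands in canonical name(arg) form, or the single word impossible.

all 81 sequences checked — none match.

impossible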